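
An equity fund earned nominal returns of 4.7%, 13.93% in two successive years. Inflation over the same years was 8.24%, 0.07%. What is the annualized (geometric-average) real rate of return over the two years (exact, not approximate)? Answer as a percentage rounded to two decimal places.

Compound the nominal returns: 1.0470 × 1.1393 = 1.19284710.
Compound inflation: 1.0824 × 1.0007 = 1.08315768.
Deflate: 1.19284710 / 1.08315768 = 1.10126819.
Annualized real rate = 1.10126819^(1/2) − 1 = 4.9413% → 4.94%.

4.94%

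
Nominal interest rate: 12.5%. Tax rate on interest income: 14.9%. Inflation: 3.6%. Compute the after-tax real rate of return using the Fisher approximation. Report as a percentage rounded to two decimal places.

7.04%

After-tax nominal return = 12.5% × (1 − 0.149) = 10.6375%.
r ≈ 10.6375% − 3.6% → 7.04%.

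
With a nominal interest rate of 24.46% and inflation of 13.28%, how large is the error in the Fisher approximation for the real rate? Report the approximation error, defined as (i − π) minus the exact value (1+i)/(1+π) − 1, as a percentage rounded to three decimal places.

1.311%

Approximate: r ≈ 24.460% − 13.280% = 11.1800%
Exact: (1 + 0.2446)/(1 + 0.1328) − 1 = 9.8694%
Error = 11.1800% − 9.8694% = 1.3106% → 1.311%.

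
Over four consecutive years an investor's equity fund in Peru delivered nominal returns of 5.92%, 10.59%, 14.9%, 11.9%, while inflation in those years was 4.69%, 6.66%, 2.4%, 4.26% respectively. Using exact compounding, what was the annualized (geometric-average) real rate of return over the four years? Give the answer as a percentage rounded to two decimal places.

6.02%

Nominal growth factor = 1.0592 × 1.1059 × 1.1490 × 1.1190 = 1.50606580
Price-level growth factor = 1.0469 × 1.0666 × 1.0240 × 1.0426 = 1.19213230
Real growth factor = 1.50606580 / 1.19213230 = 1.26333779
Annualized real rate = 1.26333779^(1/4) − 1 = 6.0181% → 6.02%.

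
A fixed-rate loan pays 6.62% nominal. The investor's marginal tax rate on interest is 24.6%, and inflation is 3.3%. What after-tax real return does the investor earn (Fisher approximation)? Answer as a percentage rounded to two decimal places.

1.69%

After-tax nominal return = 6.62% × (1 − 0.246) = 4.99148%.
r ≈ 4.99148% − 3.3% → 1.69%.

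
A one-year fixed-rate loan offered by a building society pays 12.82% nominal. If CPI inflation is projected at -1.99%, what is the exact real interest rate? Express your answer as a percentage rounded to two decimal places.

By the Fisher equation, 1 + r = (1 + i)/(1 + π).
1 + r = 1.12820 / 0.98010 = 1.151107
r = 1.151107 − 1 = 15.1107%, i.e. 15.11%.

15.11%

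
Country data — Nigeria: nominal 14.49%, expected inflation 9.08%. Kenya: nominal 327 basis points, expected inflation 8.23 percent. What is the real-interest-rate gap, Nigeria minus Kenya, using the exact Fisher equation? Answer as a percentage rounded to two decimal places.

9.54%

Nigeria: (1 + 0.1449)/(1 + 0.0908) − 1 = 4.9597%
Kenya: (1 + 0.0327)/(1 + 0.0823) − 1 = -4.5828%
Differential = 4.9597% − (-4.5828%) = 9.5425% → 9.54%.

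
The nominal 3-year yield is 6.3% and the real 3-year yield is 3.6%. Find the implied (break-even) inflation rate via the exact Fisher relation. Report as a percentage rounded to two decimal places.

(1 + π) = (1 + i)/(1 + r) = 1.06300 / 1.03600 = 1.026062
Break-even inflation = 1.026062 − 1 → 2.61%.

2.61%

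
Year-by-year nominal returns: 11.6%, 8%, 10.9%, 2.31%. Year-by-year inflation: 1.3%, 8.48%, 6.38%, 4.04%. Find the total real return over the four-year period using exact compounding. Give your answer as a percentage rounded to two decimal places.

Compound the nominal returns: 1.1160 × 1.0800 × 1.1090 × 1.0231 = 1.367532.
Compound inflation: 1.0130 × 1.0848 × 1.0638 × 1.0404 = 1.216240.
Deflate: 1.367532 / 1.216240 = 1.124393.
Total real return = 1.124393 − 1 → 12.44%.

12.44%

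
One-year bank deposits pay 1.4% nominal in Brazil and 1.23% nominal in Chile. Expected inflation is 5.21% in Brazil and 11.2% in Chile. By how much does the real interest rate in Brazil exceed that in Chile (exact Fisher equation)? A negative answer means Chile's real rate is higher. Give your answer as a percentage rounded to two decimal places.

5.34%

Brazil: (1 + 0.0140)/(1 + 0.0521) − 1 = -3.6213%
Chile: (1 + 0.0123)/(1 + 0.1120) − 1 = -8.9658%
Differential = -3.6213% − (-8.9658%) = 5.3445% → 5.34%.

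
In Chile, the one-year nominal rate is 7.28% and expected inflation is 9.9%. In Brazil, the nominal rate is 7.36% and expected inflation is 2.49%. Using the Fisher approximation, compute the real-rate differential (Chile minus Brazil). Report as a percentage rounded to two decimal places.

Chile: 7.28% − 9.9% = -2.620%
Brazil: 7.36% − 2.49% = 4.870%
Differential = -7.490% → -7.49%.

-7.49%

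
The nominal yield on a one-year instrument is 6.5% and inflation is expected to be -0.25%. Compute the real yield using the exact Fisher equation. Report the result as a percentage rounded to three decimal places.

6.767%

By the Fisher identity, 1 + r = (1 + i)/(1 + π).
1 + r = 1.06500 / 0.99750 = 1.067669
r = 1.067669 − 1 = 6.7669%, i.e. 6.767%.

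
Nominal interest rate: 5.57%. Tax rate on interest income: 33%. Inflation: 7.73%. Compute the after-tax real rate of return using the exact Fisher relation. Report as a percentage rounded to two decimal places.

-3.71%

After-tax nominal return = 5.57% × (1 − 0.33) = 3.7319%.
1 + r = 1.037319 / 1.07730 = 0.962888
After-tax real rate = 0.962888 − 1 → -3.71%.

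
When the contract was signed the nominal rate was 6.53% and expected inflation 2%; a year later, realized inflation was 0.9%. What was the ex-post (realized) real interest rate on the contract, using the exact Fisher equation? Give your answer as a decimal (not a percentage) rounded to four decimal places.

Ex-post: (1 + 0.0653)/(1 + 0.0090) − 1 = 5.5798%
So the realized real rate is 0.0558.

0.0558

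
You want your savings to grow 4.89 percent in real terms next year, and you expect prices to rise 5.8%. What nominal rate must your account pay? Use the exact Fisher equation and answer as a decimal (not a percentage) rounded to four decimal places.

0.1097

(1 + i) = (1 + r)(1 + π) = 1.04890 × 1.05800 = 1.1097362
i = 1.1097362 − 1, so the required nominal rate is 0.1097.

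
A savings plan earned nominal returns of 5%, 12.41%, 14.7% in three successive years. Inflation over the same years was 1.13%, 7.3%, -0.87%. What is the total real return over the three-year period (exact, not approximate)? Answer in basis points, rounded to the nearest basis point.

Compound the nominal returns: 1.0500 × 1.1241 × 1.1470 = 1.353810.
Compound inflation: 1.0113 × 1.0730 × 0.9913 = 1.075684.
Deflate: 1.353810 / 1.075684 = 1.258557.
Total real return = 1.258557 − 1 → 2586 basis points.

2586 basis points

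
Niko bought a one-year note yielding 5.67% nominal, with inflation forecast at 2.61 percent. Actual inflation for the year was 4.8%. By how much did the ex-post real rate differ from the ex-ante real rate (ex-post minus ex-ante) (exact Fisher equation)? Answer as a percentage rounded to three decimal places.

Ex-ante: (1 + 0.0567)/(1 + 0.0261) − 1 = 2.9822%
Ex-post: (1 + 0.0567)/(1 + 0.0480) − 1 = 0.8302%
Difference (ex-post − ex-ante) = -2.1520% → -2.152%.

-2.152%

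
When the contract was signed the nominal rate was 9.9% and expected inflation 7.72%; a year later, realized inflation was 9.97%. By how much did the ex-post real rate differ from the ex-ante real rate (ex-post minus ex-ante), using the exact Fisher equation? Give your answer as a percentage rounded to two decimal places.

-2.09%

Ex-ante: (1 + 0.0990)/(1 + 0.0772) − 1 = 2.0238%
Ex-post: (1 + 0.0990)/(1 + 0.0997) − 1 = -0.0637%
Difference (ex-post − ex-ante) = -2.0874% → -2.09%.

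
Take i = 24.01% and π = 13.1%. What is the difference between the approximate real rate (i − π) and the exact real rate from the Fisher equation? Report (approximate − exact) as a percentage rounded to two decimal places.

1.26%

Approximate: r ≈ 24.010% − 13.100% = 10.9100%
Exact: (1 + 0.2401)/(1 + 0.1310) − 1 = 9.6463%
Error = 10.9100% − 9.6463% = 1.2637% → 1.26%.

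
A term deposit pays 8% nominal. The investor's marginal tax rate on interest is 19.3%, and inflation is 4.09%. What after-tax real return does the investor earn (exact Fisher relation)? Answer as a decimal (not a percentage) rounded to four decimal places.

0.0227

After-tax nominal return = 8% × (1 − 0.193) = 6.4560%.
1 + r = 1.06456 / 1.04090 = 1.022730
After-tax real rate = 1.022730 − 1 → 0.0227.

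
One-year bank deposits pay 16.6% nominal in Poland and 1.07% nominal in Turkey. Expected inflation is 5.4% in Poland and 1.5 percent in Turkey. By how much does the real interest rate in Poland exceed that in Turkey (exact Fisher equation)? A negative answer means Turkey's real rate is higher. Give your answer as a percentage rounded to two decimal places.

11.05%

Poland: (1 + 0.1660)/(1 + 0.0540) − 1 = 10.6262%
Turkey: (1 + 0.0107)/(1 + 0.0150) − 1 = -0.4236%
Differential = 10.6262% − (-0.4236%) = 11.0498% → 11.05%.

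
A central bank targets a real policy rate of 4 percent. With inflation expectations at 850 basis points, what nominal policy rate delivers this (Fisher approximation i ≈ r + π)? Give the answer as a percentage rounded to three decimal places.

12.500%

i ≈ r + π = 4% + 8.5% = 12.500%.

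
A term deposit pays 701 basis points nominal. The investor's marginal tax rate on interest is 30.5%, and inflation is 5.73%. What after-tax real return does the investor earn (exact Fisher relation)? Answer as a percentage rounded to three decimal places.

-0.812%

After-tax nominal return = 7.01% × (1 − 0.305) = 4.87195%.
1 + r = 1.0487195 / 1.05730 = 0.9918845
After-tax real rate = 0.9918845 − 1 → -0.812%.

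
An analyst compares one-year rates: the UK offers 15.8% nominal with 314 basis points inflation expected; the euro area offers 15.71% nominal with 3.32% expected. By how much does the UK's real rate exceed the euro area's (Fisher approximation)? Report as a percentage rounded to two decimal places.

The UK: 15.8% − 3.14% = 12.660%
The euro area: 15.71% − 3.32% = 12.390%
Differential = 0.270% → 0.27%.

0.27%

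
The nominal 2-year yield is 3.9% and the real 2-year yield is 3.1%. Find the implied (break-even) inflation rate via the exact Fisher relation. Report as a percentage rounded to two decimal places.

0.78%

(1 + π) = (1 + i)/(1 + r) = 1.03900 / 1.03100 = 1.007759
Break-even inflation = 1.007759 − 1 → 0.78%.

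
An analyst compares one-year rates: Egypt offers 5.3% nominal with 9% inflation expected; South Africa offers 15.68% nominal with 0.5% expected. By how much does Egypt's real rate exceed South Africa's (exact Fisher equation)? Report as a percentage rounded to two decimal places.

-18.50%

Egypt: (1 + 0.0530)/(1 + 0.0900) − 1 = -3.3945%
South Africa: (1 + 0.1568)/(1 + 0.0050) − 1 = 15.1045%
Differential = -3.3945% − 15.1045% = -18.4990% → -18.50%.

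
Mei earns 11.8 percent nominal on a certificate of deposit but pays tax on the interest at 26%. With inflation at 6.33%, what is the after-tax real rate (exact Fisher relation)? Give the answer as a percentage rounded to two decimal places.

2.26%

After-tax nominal return = 11.8% × (1 − 0.26) = 8.7320%.
1 + r = 1.08732 / 1.06330 = 1.022590
After-tax real rate = 1.022590 − 1 → 2.26%.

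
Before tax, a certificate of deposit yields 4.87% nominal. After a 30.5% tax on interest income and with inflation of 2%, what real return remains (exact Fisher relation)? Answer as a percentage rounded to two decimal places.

After-tax nominal return = 4.87% × (1 − 0.305) = 3.38465%.
1 + r = 1.0338465 / 1.02000 = 1.013575
After-tax real rate = 1.013575 − 1 → 1.36%.

1.36%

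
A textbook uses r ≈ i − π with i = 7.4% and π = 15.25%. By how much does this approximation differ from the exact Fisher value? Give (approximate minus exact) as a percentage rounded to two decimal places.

Approximate: r ≈ 7.400% − 15.250% = -7.8500%
Exact: (1 + 0.0740)/(1 + 0.1525) − 1 = -6.8113%
Error = -7.8500% − (-6.8113%) = -1.0387% → -1.04%.

-1.04%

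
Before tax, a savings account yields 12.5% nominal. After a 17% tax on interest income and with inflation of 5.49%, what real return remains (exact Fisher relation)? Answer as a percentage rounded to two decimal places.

4.63%

After-tax nominal return = 12.5% × (1 − 0.17) = 10.3750%.
1 + r = 1.10375 / 1.05490 = 1.046308
After-tax real rate = 1.046308 − 1 → 4.63%.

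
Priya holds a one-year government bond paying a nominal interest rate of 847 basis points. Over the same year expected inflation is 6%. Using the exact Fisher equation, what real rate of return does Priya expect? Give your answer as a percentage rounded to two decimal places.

1 + r = 1.08470 / 1.06000 = 1.023302
r = 1.023302 − 1 = 2.3302%, i.e. 2.33%.

2.33%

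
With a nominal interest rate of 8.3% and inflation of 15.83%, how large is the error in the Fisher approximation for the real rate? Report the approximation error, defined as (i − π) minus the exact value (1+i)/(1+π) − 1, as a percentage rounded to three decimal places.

Approximate: r ≈ 8.300% − 15.830% = -7.5300%
Exact: (1 + 0.0830)/(1 + 0.1583) − 1 = -6.5009%
Error = -7.5300% − (-6.5009%) = -1.0291% → -1.029%.

-1.029%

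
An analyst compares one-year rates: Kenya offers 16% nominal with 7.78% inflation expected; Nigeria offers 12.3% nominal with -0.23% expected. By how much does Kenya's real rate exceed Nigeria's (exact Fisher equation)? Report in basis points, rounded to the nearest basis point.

-493 basis points

Kenya: (1 + 0.1600)/(1 + 0.0778) − 1 = 7.6266%
Nigeria: (1 + 0.1230)/(1 − 0.0023) − 1 = 12.5589%
Differential = 7.6266% − 12.5589% = -4.9322% → -493 basis points.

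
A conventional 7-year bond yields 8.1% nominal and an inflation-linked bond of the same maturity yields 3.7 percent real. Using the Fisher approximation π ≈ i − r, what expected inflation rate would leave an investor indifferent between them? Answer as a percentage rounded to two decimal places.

π ≈ i − r = 8.1% − 3.7% → 4.40%.

4.40%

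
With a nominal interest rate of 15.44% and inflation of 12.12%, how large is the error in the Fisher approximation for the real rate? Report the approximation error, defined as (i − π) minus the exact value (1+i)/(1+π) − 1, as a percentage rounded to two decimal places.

0.36%

Approximate: r ≈ 15.440% − 12.120% = 3.3200%
Exact: (1 + 0.1544)/(1 + 0.1212) − 1 = 2.9611%
Error = 3.3200% − 2.9611% = 0.3589% → 0.36%.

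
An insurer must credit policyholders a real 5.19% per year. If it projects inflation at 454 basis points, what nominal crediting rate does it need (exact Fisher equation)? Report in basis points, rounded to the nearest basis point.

(1 + i) = (1 + r)(1 + π) = 1.05190 × 1.04540 = 1.09965626
i = 1.09965626 − 1, so the required nominal rate is 997 basis points.

997 basis points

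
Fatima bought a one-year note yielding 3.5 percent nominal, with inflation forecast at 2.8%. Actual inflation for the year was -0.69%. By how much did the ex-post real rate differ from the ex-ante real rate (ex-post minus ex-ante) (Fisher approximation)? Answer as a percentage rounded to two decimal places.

3.49%

Ex-ante: 3.5% − 2.8% = 0.700%
Ex-post: 3.5% − (-0.69%) = 4.190%
Difference (ex-post − ex-ante) = 3.4900% → 3.49%.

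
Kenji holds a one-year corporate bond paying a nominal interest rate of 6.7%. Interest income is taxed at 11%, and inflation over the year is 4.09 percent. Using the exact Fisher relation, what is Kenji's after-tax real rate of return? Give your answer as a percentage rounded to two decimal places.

1.80%

After-tax nominal return = 6.7% × (1 − 0.11) = 5.9630%.
1 + r = 1.05963 / 1.04090 = 1.017994
After-tax real rate = 1.017994 − 1 → 1.80%.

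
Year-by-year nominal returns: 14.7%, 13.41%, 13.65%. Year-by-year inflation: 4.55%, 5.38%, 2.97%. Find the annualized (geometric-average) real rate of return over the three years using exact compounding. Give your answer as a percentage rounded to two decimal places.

9.23%

Nominal growth factor = 1.1470 × 1.1341 × 1.1365 = 1.47837363
Price-level growth factor = 1.0455 × 1.0538 × 1.0297 = 1.13446981
Real growth factor = 1.47837363 / 1.13446981 = 1.30314057
Annualized real rate = 1.30314057^(1/3) − 1 = 9.2271% → 9.23%.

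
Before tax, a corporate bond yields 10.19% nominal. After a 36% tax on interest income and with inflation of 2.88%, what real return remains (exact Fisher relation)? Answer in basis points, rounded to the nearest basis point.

354 basis points

After-tax nominal return = 10.19% × (1 − 0.36) = 6.5216%.
1 + r = 1.065216 / 1.02880 = 1.035397
After-tax real rate = 1.035397 − 1 → 354 basis points.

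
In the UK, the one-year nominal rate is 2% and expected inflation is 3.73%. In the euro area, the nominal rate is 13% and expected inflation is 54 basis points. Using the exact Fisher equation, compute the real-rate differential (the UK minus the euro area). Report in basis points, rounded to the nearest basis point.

-1406 basis points

The UK: (1 + 0.0200)/(1 + 0.0373) − 1 = -1.6678%
The euro area: (1 + 0.1300)/(1 + 0.0054) − 1 = 12.3931%
Differential = -1.6678% − 12.3931% = -14.0609% → -1406 basis points.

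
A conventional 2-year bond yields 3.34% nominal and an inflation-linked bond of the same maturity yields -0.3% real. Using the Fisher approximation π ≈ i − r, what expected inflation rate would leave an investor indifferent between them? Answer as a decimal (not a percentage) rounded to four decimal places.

0.0364

π ≈ i − r = 3.34% − (-0.3%) → 0.0364.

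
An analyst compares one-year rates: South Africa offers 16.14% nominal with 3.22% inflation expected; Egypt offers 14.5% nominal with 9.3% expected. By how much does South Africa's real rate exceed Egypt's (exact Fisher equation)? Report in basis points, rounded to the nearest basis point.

776 basis points

South Africa: (1 + 0.1614)/(1 + 0.0322) − 1 = 12.5170%
Egypt: (1 + 0.1450)/(1 + 0.0930) − 1 = 4.7575%
Differential = 12.5170% − 4.7575% = 7.7594% → 776 basis points.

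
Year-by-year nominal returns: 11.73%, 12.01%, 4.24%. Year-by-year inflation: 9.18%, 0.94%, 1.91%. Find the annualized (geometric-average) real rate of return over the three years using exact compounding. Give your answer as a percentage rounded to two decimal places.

Nominal growth factor = 1.1173 × 1.1201 × 1.0424 = 1.30455081
Price-level growth factor = 1.0918 × 1.0094 × 1.0191 = 1.12311232
Real growth factor = 1.30455081 / 1.12311232 = 1.16154973
Annualized real rate = 1.16154973^(1/3) − 1 = 5.1185% → 5.12%.

5.12%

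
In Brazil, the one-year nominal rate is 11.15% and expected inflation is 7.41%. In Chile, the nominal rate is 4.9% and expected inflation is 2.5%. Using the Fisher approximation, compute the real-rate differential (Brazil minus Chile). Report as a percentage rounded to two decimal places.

1.34%

Brazil: 11.15% − 7.41% = 3.740%
Chile: 4.9% − 2.5% = 2.400%
Differential = 1.340% → 1.34%.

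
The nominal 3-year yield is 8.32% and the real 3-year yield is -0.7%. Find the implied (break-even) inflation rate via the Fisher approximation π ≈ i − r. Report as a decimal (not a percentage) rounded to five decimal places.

0.09020

π ≈ i − r = 8.32% − (-0.7%) → 0.09020.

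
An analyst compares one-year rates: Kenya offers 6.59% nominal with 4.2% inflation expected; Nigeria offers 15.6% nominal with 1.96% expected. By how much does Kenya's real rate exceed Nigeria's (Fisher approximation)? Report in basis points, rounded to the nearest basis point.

Kenya: 6.59% − 4.2% = 2.390%
Nigeria: 15.6% − 1.96% = 13.640%
Differential = -11.250% → -1125 basis points.

-1125 basis points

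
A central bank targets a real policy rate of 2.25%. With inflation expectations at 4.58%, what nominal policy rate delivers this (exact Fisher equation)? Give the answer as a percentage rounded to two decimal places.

6.93%

(1 + i) = (1 + r)(1 + π) = 1.02250 × 1.04580 = 1.0693305
i = 1.0693305 − 1, so the required nominal rate is 6.93%.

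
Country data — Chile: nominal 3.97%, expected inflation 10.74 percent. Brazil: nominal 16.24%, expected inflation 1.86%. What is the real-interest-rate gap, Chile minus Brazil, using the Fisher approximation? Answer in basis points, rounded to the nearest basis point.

-2115 basis points

Chile: 3.97% − 10.74% = -6.770%
Brazil: 16.24% − 1.86% = 14.380%
Differential = -21.150% → -2115 basis points.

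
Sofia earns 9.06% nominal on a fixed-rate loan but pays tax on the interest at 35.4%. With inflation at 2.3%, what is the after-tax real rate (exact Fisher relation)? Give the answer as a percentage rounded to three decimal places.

3.473%

After-tax nominal return = 9.06% × (1 − 0.354) = 5.85276%.
1 + r = 1.0585276 / 1.02300 = 1.034729
After-tax real rate = 1.034729 − 1 → 3.473%.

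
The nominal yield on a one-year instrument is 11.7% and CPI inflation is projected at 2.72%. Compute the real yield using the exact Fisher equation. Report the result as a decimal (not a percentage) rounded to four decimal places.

By the Fisher equation, 1 + r = (1 + i)/(1 + π).
1 + r = 1.11700 / 1.02720 = 1.087422
r = 1.087422 − 1 = 8.7422%, i.e. 0.0874.

0.0874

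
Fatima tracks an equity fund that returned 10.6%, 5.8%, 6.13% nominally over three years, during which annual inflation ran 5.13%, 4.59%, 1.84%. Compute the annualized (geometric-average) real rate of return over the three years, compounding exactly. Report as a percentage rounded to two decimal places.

Nominal growth factor = 1.1060 × 1.0580 × 1.0613 = 1.24187807
Price-level growth factor = 1.0513 × 1.0459 × 1.0184 = 1.11978648
Real growth factor = 1.24187807 / 1.11978648 = 1.10903114
Annualized real rate = 1.10903114^(1/3) − 1 = 3.5097% → 3.51%.

3.51%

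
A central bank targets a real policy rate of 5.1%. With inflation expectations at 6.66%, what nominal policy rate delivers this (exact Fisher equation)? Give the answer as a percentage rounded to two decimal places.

12.10%

(1 + i) = (1 + r)(1 + π) = 1.05100 × 1.06660 = 1.1209966
i = 1.1209966 − 1, so the required nominal rate is 12.10%.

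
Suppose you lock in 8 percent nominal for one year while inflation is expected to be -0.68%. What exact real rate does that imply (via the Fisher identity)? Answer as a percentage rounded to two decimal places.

8.74%

By the Fisher identity, 1 + r = (1 + i)/(1 + π).
1 + r = 1.08000 / 0.99320 = 1.087394
r = 1.087394 − 1 = 8.7394%, i.e. 8.74%.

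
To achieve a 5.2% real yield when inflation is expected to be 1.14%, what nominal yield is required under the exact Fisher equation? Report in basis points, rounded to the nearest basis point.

(1 + i) = (1 + r)(1 + π) = 1.05200 × 1.01140 = 1.0639928
i = 1.0639928 − 1, so the required nominal rate is 640 basis points.

640 basis points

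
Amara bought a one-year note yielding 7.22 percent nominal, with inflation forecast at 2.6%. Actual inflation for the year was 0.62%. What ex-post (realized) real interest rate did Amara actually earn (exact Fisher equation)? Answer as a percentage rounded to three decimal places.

Ex-post: (1 + 0.0722)/(1 + 0.0062) − 1 = 6.5593%
So the realized real rate is 6.559%.

6.559%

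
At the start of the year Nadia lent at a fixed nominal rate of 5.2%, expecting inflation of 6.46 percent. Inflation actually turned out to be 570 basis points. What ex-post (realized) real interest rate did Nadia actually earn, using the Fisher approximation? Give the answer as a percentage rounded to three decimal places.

-0.500%

Ex-post: 5.2% − 5.7% = -0.500%
So the realized real rate is -0.500%.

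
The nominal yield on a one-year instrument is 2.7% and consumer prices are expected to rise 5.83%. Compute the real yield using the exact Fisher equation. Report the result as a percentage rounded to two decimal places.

By the Fisher equation, 1 + r = (1 + i)/(1 + π).
1 + r = 1.02700 / 1.05830 = 0.970424
r = 0.970424 − 1 = -2.9576%, i.e. -2.96%.

-2.96%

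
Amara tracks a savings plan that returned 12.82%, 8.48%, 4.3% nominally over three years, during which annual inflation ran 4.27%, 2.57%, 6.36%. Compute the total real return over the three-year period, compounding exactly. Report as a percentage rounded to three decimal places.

12.218%

Nominal growth factor = 1.1282 × 1.0848 × 1.0430 = 1.276498
Price-level growth factor = 1.0427 × 1.0257 × 1.0636 = 1.137517
Real growth factor = 1.276498 / 1.137517 = 1.122179
Total real return = 1.122179 − 1 → 12.218%.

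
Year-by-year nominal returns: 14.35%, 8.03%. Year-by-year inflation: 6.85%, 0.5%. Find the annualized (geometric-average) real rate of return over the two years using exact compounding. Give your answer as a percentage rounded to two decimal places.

7.26%

Nominal growth factor = 1.1435 × 1.0803 = 1.23532305
Price-level growth factor = 1.0685 × 1.0050 = 1.07384250
Real growth factor = 1.23532305 / 1.07384250 = 1.15037638
Annualized real rate = 1.15037638^(1/2) − 1 = 7.2556% → 7.26%.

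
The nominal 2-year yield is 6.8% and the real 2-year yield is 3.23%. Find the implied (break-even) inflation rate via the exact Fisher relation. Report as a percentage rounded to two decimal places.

3.46%

(1 + π) = (1 + i)/(1 + r) = 1.06800 / 1.03230 = 1.034583
Break-even inflation = 1.034583 − 1 → 3.46%.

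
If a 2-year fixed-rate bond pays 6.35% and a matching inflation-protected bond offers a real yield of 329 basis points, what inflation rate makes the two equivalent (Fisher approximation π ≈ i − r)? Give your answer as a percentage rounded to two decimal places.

π ≈ i − r = 6.35% − 3.29% → 3.06%.

3.06%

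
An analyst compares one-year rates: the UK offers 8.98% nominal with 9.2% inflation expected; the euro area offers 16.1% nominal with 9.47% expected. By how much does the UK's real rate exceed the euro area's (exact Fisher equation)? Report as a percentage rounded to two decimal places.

-6.26%

The UK: (1 + 0.0898)/(1 + 0.0920) − 1 = -0.2015%
The euro area: (1 + 0.1610)/(1 + 0.0947) − 1 = 6.0565%
Differential = -0.2015% − 6.0565% = -6.2579% → -6.26%.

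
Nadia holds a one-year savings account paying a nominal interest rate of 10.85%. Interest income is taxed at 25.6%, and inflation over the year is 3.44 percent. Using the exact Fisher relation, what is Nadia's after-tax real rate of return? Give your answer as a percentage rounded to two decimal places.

4.48%

After-tax nominal return = 10.85% × (1 − 0.256) = 8.0724%.
1 + r = 1.080724 / 1.03440 = 1.044783
After-tax real rate = 1.044783 − 1 → 4.48%.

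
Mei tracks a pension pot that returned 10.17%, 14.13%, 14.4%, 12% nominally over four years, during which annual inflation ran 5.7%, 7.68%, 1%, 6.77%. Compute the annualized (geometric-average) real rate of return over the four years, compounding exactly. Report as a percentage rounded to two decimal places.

Compound the nominal returns: 1.1017 × 1.1413 × 1.1440 × 1.1200 = 1.61104330.
Compound inflation: 1.0570 × 1.0768 × 1.0100 × 1.0677 = 1.22738455.
Deflate: 1.61104330 / 1.22738455 = 1.31258236.
Annualized real rate = 1.31258236^(1/4) − 1 = 7.0364% → 7.04%.

7.04%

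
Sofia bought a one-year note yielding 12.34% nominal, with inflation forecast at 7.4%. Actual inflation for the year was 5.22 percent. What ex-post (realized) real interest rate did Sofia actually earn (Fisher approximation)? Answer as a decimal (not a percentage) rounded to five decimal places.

0.07120

Ex-post: 12.34% − 5.22% = 7.120%
So the realized real rate is 0.07120.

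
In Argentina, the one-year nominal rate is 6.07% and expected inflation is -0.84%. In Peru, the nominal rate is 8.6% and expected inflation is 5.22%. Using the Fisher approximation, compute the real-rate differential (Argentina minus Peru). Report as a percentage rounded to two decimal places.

Argentina: 6.07% − (-0.84%) = 6.910%
Peru: 8.6% − 5.22% = 3.380%
Differential = 3.530% → 3.53%.

3.53%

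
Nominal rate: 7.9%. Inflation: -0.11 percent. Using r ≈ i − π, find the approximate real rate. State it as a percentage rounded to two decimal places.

r ≈ i − π = 7.9% − (-0.11%) = 8.01%.

8.01%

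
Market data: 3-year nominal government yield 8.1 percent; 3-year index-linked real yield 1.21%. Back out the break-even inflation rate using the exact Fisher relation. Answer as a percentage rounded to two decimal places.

(1 + π) = (1 + i)/(1 + r) = 1.08100 / 1.01210 = 1.068076
Break-even inflation = 1.068076 − 1 → 6.81%.

6.81%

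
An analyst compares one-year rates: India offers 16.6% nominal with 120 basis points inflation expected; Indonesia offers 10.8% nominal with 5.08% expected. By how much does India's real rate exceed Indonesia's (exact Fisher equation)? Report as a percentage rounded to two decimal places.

India: (1 + 0.1660)/(1 + 0.0120) − 1 = 15.2174%
Indonesia: (1 + 0.1080)/(1 + 0.0508) − 1 = 5.4435%
Differential = 15.2174% − 5.4435% = 9.7739% → 9.77%.

9.77%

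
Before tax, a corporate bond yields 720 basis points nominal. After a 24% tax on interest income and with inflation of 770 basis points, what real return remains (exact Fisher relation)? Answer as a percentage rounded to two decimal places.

-2.07%

After-tax nominal return = 7.2% × (1 − 0.24) = 5.4720%.
1 + r = 1.05472 / 1.07700 = 0.979313
After-tax real rate = 0.979313 − 1 → -2.07%.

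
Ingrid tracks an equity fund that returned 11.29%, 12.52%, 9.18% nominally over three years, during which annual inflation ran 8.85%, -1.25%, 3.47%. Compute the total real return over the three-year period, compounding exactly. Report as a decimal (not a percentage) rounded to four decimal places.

Nominal growth factor = 1.1129 × 1.1252 × 1.0918 = 1.367190
Price-level growth factor = 1.0885 × 0.9875 × 1.0347 = 1.112193
Real growth factor = 1.367190 / 1.112193 = 1.229275
Total real return = 1.229275 − 1 → 0.2293.

0.2293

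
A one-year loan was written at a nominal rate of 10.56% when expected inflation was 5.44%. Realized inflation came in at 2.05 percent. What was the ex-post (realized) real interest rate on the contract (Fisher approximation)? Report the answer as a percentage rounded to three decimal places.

Ex-post: 10.56% − 2.05% = 8.510%
So the realized real rate is 8.510%.

8.510%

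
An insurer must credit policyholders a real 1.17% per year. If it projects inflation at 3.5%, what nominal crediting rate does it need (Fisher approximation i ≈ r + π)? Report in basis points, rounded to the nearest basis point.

i ≈ r + π = 1.17% + 3.5% = 467 basis points.

467 basis points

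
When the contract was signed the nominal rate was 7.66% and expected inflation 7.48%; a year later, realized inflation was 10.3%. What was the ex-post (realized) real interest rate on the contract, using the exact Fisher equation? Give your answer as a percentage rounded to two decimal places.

-2.39%

Ex-post: (1 + 0.0766)/(1 + 0.1030) − 1 = -2.3935%
So the realized real rate is -2.39%.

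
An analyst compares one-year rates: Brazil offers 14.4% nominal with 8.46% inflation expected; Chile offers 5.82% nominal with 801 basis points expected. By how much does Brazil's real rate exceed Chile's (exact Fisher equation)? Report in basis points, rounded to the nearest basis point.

Brazil: (1 + 0.1440)/(1 + 0.0846) − 1 = 5.4767%
Chile: (1 + 0.0582)/(1 + 0.0801) − 1 = -2.0276%
Differential = 5.4767% − (-2.0276%) = 7.5043% → 750 basis points.

750 basis points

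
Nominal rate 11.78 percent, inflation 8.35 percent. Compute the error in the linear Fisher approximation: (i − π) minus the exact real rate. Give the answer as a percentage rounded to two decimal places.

0.26%

Approximate: r ≈ 11.780% − 8.350% = 3.4300%
Exact: (1 + 0.1178)/(1 + 0.0835) − 1 = 3.1657%
Error = 3.4300% − 3.1657% = 0.2643% → 0.26%.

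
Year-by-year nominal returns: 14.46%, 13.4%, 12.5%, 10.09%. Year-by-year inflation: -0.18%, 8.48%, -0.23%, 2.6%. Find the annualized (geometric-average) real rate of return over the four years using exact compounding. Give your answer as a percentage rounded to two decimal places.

Nominal growth factor = 1.1446 × 1.1340 × 1.1250 × 1.1009 = 1.60756000
Price-level growth factor = 0.9982 × 1.0848 × 0.9977 × 1.0260 = 1.10844609
Real growth factor = 1.60756000 / 1.10844609 = 1.45028253
Annualized real rate = 1.45028253^(1/4) − 1 = 9.7395% → 9.74%.

9.74%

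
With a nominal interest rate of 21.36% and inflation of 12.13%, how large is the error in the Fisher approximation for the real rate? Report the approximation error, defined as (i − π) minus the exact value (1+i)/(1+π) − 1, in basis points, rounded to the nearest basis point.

100 basis points

Approximate: r ≈ 21.360% − 12.130% = 9.2300%
Exact: (1 + 0.2136)/(1 + 0.1213) − 1 = 8.2315%
Error = 9.2300% − 8.2315% = 0.9985% → 100 basis points.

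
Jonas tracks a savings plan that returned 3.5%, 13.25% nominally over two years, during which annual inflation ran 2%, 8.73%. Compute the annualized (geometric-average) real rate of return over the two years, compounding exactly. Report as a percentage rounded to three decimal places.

2.805%

Nominal growth factor = 1.0350 × 1.1325 = 1.17213750
Price-level growth factor = 1.0200 × 1.0873 = 1.10904600
Real growth factor = 1.17213750 / 1.10904600 = 1.05688808
Annualized real rate = 1.05688808^(1/2) − 1 = 2.8051% → 2.805%.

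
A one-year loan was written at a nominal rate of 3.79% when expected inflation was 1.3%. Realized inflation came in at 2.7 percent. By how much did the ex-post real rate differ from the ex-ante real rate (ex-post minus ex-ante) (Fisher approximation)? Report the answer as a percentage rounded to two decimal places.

Ex-ante: 3.79% − 1.3% = 2.490%
Ex-post: 3.79% − 2.7% = 1.090%
Difference (ex-post − ex-ante) = -1.4000% → -1.40%.

-1.40%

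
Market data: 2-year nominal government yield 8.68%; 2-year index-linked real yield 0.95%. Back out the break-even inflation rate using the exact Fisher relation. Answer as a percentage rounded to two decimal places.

(1 + π) = (1 + i)/(1 + r) = 1.08680 / 1.00950 = 1.076573
Break-even inflation = 1.076573 − 1 → 7.66%.

7.66%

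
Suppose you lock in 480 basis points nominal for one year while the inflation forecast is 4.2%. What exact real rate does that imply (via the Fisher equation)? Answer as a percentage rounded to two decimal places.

By the Fisher equation, 1 + r = (1 + i)/(1 + π).
1 + r = 1.04800 / 1.04200 = 1.005758
r = 1.005758 − 1 = 0.5758%, i.e. 0.58%.

0.58%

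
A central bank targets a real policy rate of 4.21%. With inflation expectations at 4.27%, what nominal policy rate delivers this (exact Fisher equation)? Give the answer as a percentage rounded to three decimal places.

(1 + i) = (1 + r)(1 + π) = 1.04210 × 1.04270 = 1.08659767
i = 1.08659767 − 1, so the required nominal rate is 8.660%.

8.660%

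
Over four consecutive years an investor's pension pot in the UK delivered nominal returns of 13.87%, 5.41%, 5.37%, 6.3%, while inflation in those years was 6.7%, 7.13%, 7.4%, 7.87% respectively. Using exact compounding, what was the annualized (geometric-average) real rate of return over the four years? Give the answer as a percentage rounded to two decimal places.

0.38%

Nominal growth factor = 1.1387 × 1.0541 × 1.0537 × 1.0630 = 1.34443986
Price-level growth factor = 1.0670 × 1.0713 × 1.0740 × 1.0787 = 1.32428203
Real growth factor = 1.34443986 / 1.32428203 = 1.01522170
Annualized real rate = 1.01522170^(1/4) − 1 = 0.3784% → 0.38%.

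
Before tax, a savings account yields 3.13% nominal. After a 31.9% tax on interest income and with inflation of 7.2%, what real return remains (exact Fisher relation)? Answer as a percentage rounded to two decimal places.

-4.73%

After-tax nominal return = 3.13% × (1 − 0.319) = 2.13153%.
1 + r = 1.0213153 / 1.07200 = 0.952719
After-tax real rate = 0.952719 − 1 → -4.73%.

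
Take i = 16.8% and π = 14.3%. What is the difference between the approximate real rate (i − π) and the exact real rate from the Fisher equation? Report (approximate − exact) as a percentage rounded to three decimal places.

Approximate: r ≈ 16.800% − 14.300% = 2.5000%
Exact: (1 + 0.1680)/(1 + 0.1430) − 1 = 2.1872%
Error = 2.5000% − 2.1872% = 0.3128% → 0.313%.

0.313%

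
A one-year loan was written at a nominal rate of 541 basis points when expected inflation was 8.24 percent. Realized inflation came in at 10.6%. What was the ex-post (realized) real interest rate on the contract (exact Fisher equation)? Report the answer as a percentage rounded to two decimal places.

Ex-post: (1 + 0.0541)/(1 + 0.1060) − 1 = -4.6926%
So the realized real rate is -4.69%.

-4.69%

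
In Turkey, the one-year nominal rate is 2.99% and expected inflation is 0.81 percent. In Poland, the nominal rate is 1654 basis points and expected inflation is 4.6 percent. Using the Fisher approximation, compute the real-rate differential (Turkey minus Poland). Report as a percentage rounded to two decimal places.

Turkey: 2.99% − 0.81% = 2.180%
Poland: 16.54% − 4.6% = 11.940%
Differential = -9.760% → -9.76%.

-9.76%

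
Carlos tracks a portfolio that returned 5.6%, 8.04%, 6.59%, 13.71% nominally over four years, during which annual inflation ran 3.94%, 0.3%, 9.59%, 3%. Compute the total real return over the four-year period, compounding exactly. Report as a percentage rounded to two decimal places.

17.51%

Compound the nominal returns: 1.0560 × 1.0804 × 1.0659 × 1.1371 = 1.382814.
Compound inflation: 1.0394 × 1.0030 × 1.0959 × 1.0300 = 1.176771.
Deflate: 1.382814 / 1.176771 = 1.175092.
Total real return = 1.175092 − 1 → 17.51%.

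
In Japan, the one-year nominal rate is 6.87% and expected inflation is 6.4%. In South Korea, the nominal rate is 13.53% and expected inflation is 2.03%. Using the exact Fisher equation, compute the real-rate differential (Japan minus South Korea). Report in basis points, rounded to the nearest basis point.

Japan: (1 + 0.0687)/(1 + 0.0640) − 1 = 0.4417%
South Korea: (1 + 0.1353)/(1 + 0.0203) − 1 = 11.2712%
Differential = 0.4417% − 11.2712% = -10.8295% → -1083 basis points.

-1083 basis points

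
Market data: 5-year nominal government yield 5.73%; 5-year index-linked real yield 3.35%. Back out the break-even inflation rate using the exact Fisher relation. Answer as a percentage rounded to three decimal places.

(1 + π) = (1 + i)/(1 + r) = 1.05730 / 1.03350 = 1.023029
Break-even inflation = 1.023029 − 1 → 2.303%.

2.303%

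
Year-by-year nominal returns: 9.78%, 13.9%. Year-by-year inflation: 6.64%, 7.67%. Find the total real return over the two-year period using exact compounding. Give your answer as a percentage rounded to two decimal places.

8.90%

Compound the nominal returns: 1.0978 × 1.1390 = 1.250394.
Compound inflation: 1.0664 × 1.0767 = 1.148193.
Deflate: 1.250394 / 1.148193 = 1.089011.
Total real return = 1.089011 − 1 → 8.90%.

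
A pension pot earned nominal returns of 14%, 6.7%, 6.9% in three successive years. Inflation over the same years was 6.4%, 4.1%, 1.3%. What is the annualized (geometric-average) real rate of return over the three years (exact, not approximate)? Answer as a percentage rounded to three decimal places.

Compound the nominal returns: 1.1400 × 1.0670 × 1.0690 = 1.300310220.
Compound inflation: 1.0640 × 1.0410 × 1.0130 = 1.122023112.
Deflate: 1.300310220 / 1.122023112 = 1.158897893.
Annualized real rate = 1.158897893^(1/3) − 1 = 5.03847% → 5.038%.

5.038%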